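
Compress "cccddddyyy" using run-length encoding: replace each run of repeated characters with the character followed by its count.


Input: 'cccddddyyy'
Operation: identify consecutive runs
Runs: 'ccc' -> c3, 'dddd' -> d4, 'yyy' -> y3
Encoded: c3d4y3


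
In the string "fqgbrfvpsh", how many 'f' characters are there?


Input string: 'fqgbrfvpsh'
Target character: 'f'
Scan each position: s[0]='f', s[5]='f'
Matches found at indices: 0, 5
Total: 2


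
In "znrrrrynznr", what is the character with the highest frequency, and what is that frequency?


Input: 'znrrrrynznr'
Operation: tally each character
Counts: 'n':3, 'r':5, 'y':1, 'z':2
Maximum: 'r' appears 5 times


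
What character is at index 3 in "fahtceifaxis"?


Input string: 'fahtceifaxis'
Operation: get character at index 3
Index mapping: s[0]='f', s[1]='a', s[2]='h', s[3]='t'
Result: 't'


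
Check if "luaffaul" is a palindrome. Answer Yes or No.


Input string: 'luaffaul'
Reversed: 'luaffaul'
Compare pairs: s[0]='l' vs s[7]='l' (match), s[1]='u' vs s[6]='u' (match), s[2]='a' vs s[5]='a' (match), s[3]='f' vs s[4]='f' (match)
Palindrome: Yes


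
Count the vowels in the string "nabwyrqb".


Input string: 'nabwyrqb'
Operation: count vowels (a, e, i, o, u)
Scan: s[0]='n', s[1]='a' (vowel), s[2]='b', s[3]='w', s[4]='y', s[5]='r', s[6]='q', s[7]='b'
Vowels found: 1
Result: 1


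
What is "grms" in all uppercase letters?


Input string: 'grms'
Operation: convert each letter to uppercase
Mapping: 'g'->'G', 'r'->'R', 'm'->'M', 's'->'S'
Result: GRMS


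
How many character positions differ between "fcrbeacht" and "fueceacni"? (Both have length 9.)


String 1: 'fcrbeacht'
String 2: 'fueceacni'
Compare each position: pos 0: 'f'=='f', pos 1: 'c'!='u', pos 2: 'r'!='e', pos 3: 'b'!='c', pos 4: 'e'=='e', pos 5: 'a'=='a', pos 6: 'c'=='c', pos 7: 'h'!='n', pos 8: 't'!='i'
Differing positions: 5
Hamming distance: 5


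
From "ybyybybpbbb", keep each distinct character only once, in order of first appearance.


Input: 'ybyybybpbbb'
Operation: keep first occurrence of each character
Scan: s[0]='y' new -> keep; s[1]='b' new -> keep; s[2]='y' seen -> skip; s[3]='y' seen -> skip; s[4]='b' seen -> skip; s[5]='y' seen -> skip; s[6]='b' seen -> skip; s[7]='p' new -> keep; s[8]='b' seen -> skip; s[9]='b' seen -> skip; s[10]='b' seen -> skip
Result: ybp


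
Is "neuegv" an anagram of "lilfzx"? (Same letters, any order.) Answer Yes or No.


String 1: 'lilfzx' -> sorted: 'fillxz'
String 2: 'neuegv' -> sorted: 'eegnuv'
Compare sorted forms: 'fillxz' != 'eegnuv'
Anagram: No


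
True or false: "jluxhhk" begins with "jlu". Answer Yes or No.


Input string: 'jluxhhk'
Prefix to check: 'jlu'
First 3 characters of input: 'jlu'
Match: True
Result: Yes


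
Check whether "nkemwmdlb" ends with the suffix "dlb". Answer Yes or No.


Input string: 'nkemwmdlb'
Suffix to check: 'dlb'
Last 3 characters of input: 'dlb'
Match: True
Result: Yes


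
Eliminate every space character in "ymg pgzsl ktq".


Input string: 'ymg pgzsl ktq'
Operation: remove all spaces
Words: 'ymg', 'pgzsl', 'ktq'
Join without spaces: ymgpgzslktq


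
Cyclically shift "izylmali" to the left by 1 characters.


Input: 'izylmali', shift = 1
Operation: split at index 1 and swap parts
Front part s[0:1] = 'i'
Back part s[1:] = 'zylmali'
Rotated = back + front = 'zylmali' + 'i'
Result: zylmalii


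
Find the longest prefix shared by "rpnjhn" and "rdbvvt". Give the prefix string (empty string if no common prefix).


String 1: 'rpnjhn'
String 2: 'rdbvvt'
Compare position by position:
pos 0: 'r' vs 'r' match
pos 1: 'p' vs 'd' differ -> stop
Longest common prefix: "r" (length 1)


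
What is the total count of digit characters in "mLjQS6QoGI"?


Input string: 'mLjQS6QoGI'
Operation: count digit characters (0-9)
Scan: 'm', 'L', 'j', 'Q', 'S', '6'(digit), 'Q', 'o', 'G', 'I'
Digits found: 1
Result: 1


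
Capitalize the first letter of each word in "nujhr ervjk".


Input string: 'nujhr ervjk'
Operation: capitalize first letter of each word
Word transformations: 'nujhr'->'Nujhr', 'ervjk'->'Ervjk'
Result: Nujhr Ervjk


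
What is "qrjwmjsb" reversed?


Input string: 'qrjwmjsb'
Operation: reverse character order
Original order: 'q' -> 'r' -> 'j' -> 'w' -> 'm' -> 'j' -> 's' -> 'b'
Reversed order: 'b' -> 's' -> 'j' -> 'm' -> 'w' -> 'j' -> 'r' -> 'q'
Result: bsjmwjrq


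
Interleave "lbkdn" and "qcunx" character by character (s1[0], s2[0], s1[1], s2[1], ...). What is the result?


String 1: 'lbkdn'
String 2: 'qcunx'
Operation: alternate characters
Pairs: 'l'+'q', 'b'+'c', 'k'+'u', 'd'+'n', 'n'+'x'
Result: lqbckudnnx


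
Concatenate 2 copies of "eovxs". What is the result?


Input string: 'eovxs'
Operation: repeat 2 times
Concatenation: 'eovxs' + 'eovxs'
Result: eovxseovxs


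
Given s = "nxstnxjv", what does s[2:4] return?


Input string: 'nxstnxjv'
Operation: slice [2:4]
Extract characters: s[2]='s', s[3]='t'
Result: st


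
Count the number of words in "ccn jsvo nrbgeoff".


Input string: 'ccn jsvo nrbgeoff'
Operation: split by spaces
Words found: 'ccn', 'jsvo', 'nrbgeoff'
Word count: 3


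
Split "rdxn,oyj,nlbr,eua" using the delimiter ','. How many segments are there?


Input string: 'rdxn,oyj,nlbr,eua'
Delimiter: ','
Split result: 'rdxn', 'oyj', 'nlbr', 'eua'
Number of parts: 4


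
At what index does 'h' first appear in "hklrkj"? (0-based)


Input string: 'hklrkj'
Target: 'h'
Scanning left to right: s[0]='h'
First match at index: 0


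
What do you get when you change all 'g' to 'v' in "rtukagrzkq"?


Input string: 'rtukagrzkq'
Operation: replace 'g' with 'v'
Positions of 'g': 5
After replacement: rtukavrzkq


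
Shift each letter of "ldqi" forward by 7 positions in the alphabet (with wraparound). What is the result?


Input: 'ldqi', shift = 7
Operation: for each letter, (position + 7) mod 26
Mapping: 'l'(11+7=18)->'s', 'd'(3+7=10)->'k', 'q'(16+7=23)->'x', 'i'(8+7=15)->'p'
Result: skxp


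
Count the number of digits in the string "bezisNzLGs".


Input string: 'bezisNzLGs'
Operation: count digit characters (0-9)
Scan: 'b', 'e', 'z', 'i', 's', 'N', 'z', 'L', 'G', 's'
Digits found: 0
Result: 0


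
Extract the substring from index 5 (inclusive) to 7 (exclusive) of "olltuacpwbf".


Input string: 'olltuacpwbf'
Operation: slice [5:7]
Extract characters: s[5]='a', s[6]='c'
Result: ac


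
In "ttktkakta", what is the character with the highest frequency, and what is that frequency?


Input: 'ttktkakta'
Operation: tally each character
Counts: 'a':2, 'k':3, 't':4
Maximum: 't' appears 4 times


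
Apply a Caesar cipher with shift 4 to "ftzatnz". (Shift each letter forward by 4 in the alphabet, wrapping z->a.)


Input: 'ftzatnz', shift = 4
Operation: for each letter, (position + 4) mod 26
Mapping: 'f'(5+4=9)->'j', 't'(19+4=23)->'x', 'z'(25+4=29, 29 mod 26=3)->'d', 'a'(0+4=4)->'e', 't'(19+4=23)->'x', 'n'(13+4=17)->'r', 'z'(25+4=29, 29 mod 26=3)->'d'
Result: jxdexrd


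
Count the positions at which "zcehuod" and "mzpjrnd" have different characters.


String 1: 'zcehuod'
String 2: 'mzpjrnd'
Compare each position: pos 0: 'z'!='m', pos 1: 'c'!='z', pos 2: 'e'!='p', pos 3: 'h'!='j', pos 4: 'u'!='r', pos 5: 'o'!='n', pos 6: 'd'=='d'
Differing positions: 6
Hamming distance: 6


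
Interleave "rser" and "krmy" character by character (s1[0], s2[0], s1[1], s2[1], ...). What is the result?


String 1: 'rser'
String 2: 'krmy'
Operation: alternate characters
Pairs: 'r'+'k', 's'+'r', 'e'+'m', 'r'+'y'
Result: rksremry


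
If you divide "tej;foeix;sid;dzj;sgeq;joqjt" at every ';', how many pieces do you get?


Input string: 'tej;foeix;sid;dzj;sgeq;joqjt'
Delimiter: ';'
Split result: 'tej', 'foeix', 'sid', 'dzj', 'sgeq', 'joqjt'
Number of parts: 6


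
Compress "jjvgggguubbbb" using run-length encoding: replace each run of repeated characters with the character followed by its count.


Input: 'jjvgggguubbbb'
Operation: identify consecutive runs
Runs: 'jj' -> j2, 'v' -> v1, 'gggg' -> g4, 'uu' -> u2, 'bbbb' -> b4
Encoded: j2v1g4u2b4


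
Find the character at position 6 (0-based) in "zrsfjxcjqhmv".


Input string: 'zrsfjxcjqhmv'
Operation: get character at index 6
Index mapping: s[0]='z', s[1]='r', s[2]='s', s[3]='f', s[4]='j', s[5]='x', s[6]='c'
Result: 'c'


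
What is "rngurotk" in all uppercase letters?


Input string: 'rngurotk'
Operation: convert each letter to uppercase
Mapping: 'r'->'R', 'n'->'N', 'g'->'G', 'u'->'U', 'r'->'R', 'o'->'O', 't'->'T', 'k'->'K'
Result: RNGUROTK


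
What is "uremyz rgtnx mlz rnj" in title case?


Input string: 'uremyz rgtnx mlz rnj'
Operation: capitalize first letter of each word
Word transformations: 'uremyz'->'Uremyz', 'rgtnx'->'Rgtnx', 'mlz'->'Mlz', 'rnj'->'Rnj'
Result: Uremyz Rgtnx Mlz Rnj


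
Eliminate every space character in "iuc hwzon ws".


Input string: 'iuc hwzon ws'
Operation: remove all spaces
Words: 'iuc', 'hwzon', 'ws'
Join without spaces: iuchwzonws


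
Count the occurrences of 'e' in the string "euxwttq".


Input string: 'euxwttq'
Target character: 'e'
Scan each position: s[0]='e'
Matches found at indices: 0
Total: 1


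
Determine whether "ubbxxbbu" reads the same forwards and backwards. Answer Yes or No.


Input string: 'ubbxxbbu'
Reversed: 'ubbxxbbu'
Compare pairs: s[0]='u' vs s[7]='u' (match), s[1]='b' vs s[6]='b' (match), s[2]='b' vs s[5]='b' (match), s[3]='x' vs s[4]='x' (match)
Palindrome: Yes


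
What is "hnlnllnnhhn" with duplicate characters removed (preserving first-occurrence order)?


Input: 'hnlnllnnhhn'
Operation: keep first occurrence of each character
Scan: s[0]='h' new -> keep; s[1]='n' new -> keep; s[2]='l' new -> keep; s[3]='n' seen -> skip; s[4]='l' seen -> skip; s[5]='l' seen -> skip; s[6]='n' seen -> skip; s[7]='n' seen -> skip; s[8]='h' seen -> skip; s[9]='h' seen -> skip; s[10]='n' seen -> skip
Result: hnl


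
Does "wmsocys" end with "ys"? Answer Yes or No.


Input string: 'wmsocys'
Suffix to check: 'ys'
Last 2 characters of input: 'ys'
Match: True
Result: Yes


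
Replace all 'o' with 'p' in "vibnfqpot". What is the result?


Input string: 'vibnfqpot'
Operation: replace 'o' with 'p'
Positions of 'o': 7
After replacement: vibnfqppt


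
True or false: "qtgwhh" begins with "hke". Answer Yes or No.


Input string: 'qtgwhh'
Prefix to check: 'hke'
First 3 characters of input: 'qtg'
Match: False
Result: No


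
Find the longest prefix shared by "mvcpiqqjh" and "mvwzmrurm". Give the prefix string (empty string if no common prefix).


String 1: 'mvcpiqqjh'
String 2: 'mvwzmrurm'
Compare position by position:
pos 0: 'm' vs 'm' match
pos 1: 'v' vs 'v' match
pos 2: 'c' vs 'w' differ -> stop
Longest common prefix: "mv" (length 2)


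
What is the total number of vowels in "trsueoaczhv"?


Input string: 'trsueoaczhv'
Operation: count vowels (a, e, i, o, u)
Scan: s[0]='t', s[1]='r', s[2]='s', s[3]='u' (vowel), s[4]='e' (vowel), s[5]='o' (vowel), s[6]='a' (vowel), s[7]='c', s[8]='z', s[9]='h', s[10]='v'
Vowels found: 4
Result: 4


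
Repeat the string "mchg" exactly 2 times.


Input string: 'mchg'
Operation: repeat 2 times
Concatenation: 'mchg' + 'mchg'
Result: mchgmchg


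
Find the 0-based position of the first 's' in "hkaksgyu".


Input string: 'hkaksgyu'
Target: 's'
Scanning left to right: s[0]='h', s[1]='k', s[2]='a', s[3]='k', s[4]='s'
First match at index: 4


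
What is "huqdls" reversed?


Input string: 'huqdls'
Operation: reverse character order
Original order: 'h' -> 'u' -> 'q' -> 'd' -> 'l' -> 's'
Reversed order: 's' -> 'l' -> 'd' -> 'q' -> 'u' -> 'h'
Result: sldquh


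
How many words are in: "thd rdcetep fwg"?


Input string: 'thd rdcetep fwg'
Operation: split by spaces
Words found: 'thd', 'rdcetep', 'fwg'
Word count: 3


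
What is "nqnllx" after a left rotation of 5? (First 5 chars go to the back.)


Input: 'nqnllx', shift = 5
Operation: split at index 5 and swap parts
Front part s[0:5] = 'nqnll'
Back part s[5:] = 'x'
Rotated = back + front = 'x' + 'nqnll'
Result: xnqnll


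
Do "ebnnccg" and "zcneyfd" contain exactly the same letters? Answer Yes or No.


String 1: 'ebnnccg' -> sorted: 'bccegnn'
String 2: 'zcneyfd' -> sorted: 'cdefnyz'
Compare sorted forms: 'bccegnn' != 'cdefnyz'
Anagram: No


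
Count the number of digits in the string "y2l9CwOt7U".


Input string: 'y2l9CwOt7U'
Operation: count digit characters (0-9)
Scan: 'y', '2'(digit), 'l', '9'(digit), 'C', 'w', 'O', 't', '7'(digit), 'U'
Digits found: 3
Result: 3


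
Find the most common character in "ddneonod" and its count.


Input: 'ddneonod'
Operation: tally each character
Counts: 'd':3, 'e':1, 'n':2, 'o':2
Maximum: 'd' appears 3 times


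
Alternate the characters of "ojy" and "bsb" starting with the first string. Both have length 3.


String 1: 'ojy'
String 2: 'bsb'
Operation: alternate characters
Pairs: 'o'+'b', 'j'+'s', 'y'+'b'
Result: objsyb


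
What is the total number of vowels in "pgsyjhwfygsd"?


Input string: 'pgsyjhwfygsd'
Operation: count vowels (a, e, i, o, u)
Scan: s[0]='p', s[1]='g', s[2]='s', s[3]='y', s[4]='j', s[5]='h', s[6]='w', s[7]='f', s[8]='y', s[9]='g', s[10]='s', s[11]='d'
Vowels found: 0
Result: 0


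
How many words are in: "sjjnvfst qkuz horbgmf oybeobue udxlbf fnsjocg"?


Input string: 'sjjnvfst qkuz horbgmf oybeobue udxlbf fnsjocg'
Operation: split by spaces
Words found: 'sjjnvfst', 'qkuz', 'horbgmf', 'oybeobue', 'udxlbf', 'fnsjocg'
Word count: 6


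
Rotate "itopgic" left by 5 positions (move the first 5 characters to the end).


Input: 'itopgic', shift = 5
Operation: split at index 5 and swap parts
Front part s[0:5] = 'itopg'
Back part s[5:] = 'ic'
Rotated = back + front = 'ic' + 'itopg'
Result: icitopg


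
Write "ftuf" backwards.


Input string: 'ftuf'
Operation: reverse character order
Original order: 'f' -> 't' -> 'u' -> 'f'
Reversed order: 'f' -> 'u' -> 't' -> 'f'
Result: futf


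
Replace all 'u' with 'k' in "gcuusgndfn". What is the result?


Input string: 'gcuusgndfn'
Operation: replace 'u' with 'k'
Positions of 'u': 2, 3
After replacement: gckksgndfn


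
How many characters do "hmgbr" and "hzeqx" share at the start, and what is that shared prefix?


String 1: 'hmgbr'
String 2: 'hzeqx'
Compare position by position:
pos 0: 'h' vs 'h' match
pos 1: 'm' vs 'z' differ -> stop
Longest common prefix: "h" (length 1)


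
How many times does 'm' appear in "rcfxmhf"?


Input string: 'rcfxmhf'
Target character: 'm'
Scan each position: s[4]='m'
Matches found at indices: 4
Total: 1


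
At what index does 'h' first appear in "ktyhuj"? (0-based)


Input string: 'ktyhuj'
Target: 'h'
Scanning left to right: s[0]='k', s[1]='t', s[2]='y', s[3]='h'
First match at index: 3


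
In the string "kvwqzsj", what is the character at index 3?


Input string: 'kvwqzsj'
Operation: get character at index 3
Index mapping: s[0]='k', s[1]='v', s[2]='w', s[3]='q'
Result: 'q'


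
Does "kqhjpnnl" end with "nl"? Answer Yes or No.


Input string: 'kqhjpnnl'
Suffix to check: 'nl'
Last 2 characters of input: 'nl'
Match: True
Result: Yes


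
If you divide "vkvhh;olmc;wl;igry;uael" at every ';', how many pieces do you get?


Input string: 'vkvhh;olmc;wl;igry;uael'
Delimiter: ';'
Split result: 'vkvhh', 'olmc', 'wl', 'igry', 'uael'
Number of parts: 5


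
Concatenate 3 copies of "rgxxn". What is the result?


Input string: 'rgxxn'
Operation: repeat 3 times
Concatenation: 'rgxxn' + 'rgxxn' + 'rgxxn'
Result: rgxxnrgxxnrgxxn


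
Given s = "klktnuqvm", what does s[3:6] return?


Input string: 'klktnuqvm'
Operation: slice [3:6]
Extract characters: s[3]='t', s[4]='n', s[5]='u'
Result: tnu


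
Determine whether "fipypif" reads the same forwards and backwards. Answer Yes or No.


Input string: 'fipypif'
Reversed: 'fipypif'
Compare pairs: s[0]='f' vs s[6]='f' (match), s[1]='i' vs s[5]='i' (match), s[2]='p' vs s[4]='p' (match)
Palindrome: Yes


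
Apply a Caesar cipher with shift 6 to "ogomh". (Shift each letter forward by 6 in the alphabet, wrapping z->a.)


Input: 'ogomh', shift = 6
Operation: for each letter, (position + 6) mod 26
Mapping: 'o'(14+6=20)->'u', 'g'(6+6=12)->'m', 'o'(14+6=20)->'u', 'm'(12+6=18)->'s', 'h'(7+6=13)->'n'
Result: umusn


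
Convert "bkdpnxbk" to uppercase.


Input string: 'bkdpnxbk'
Operation: convert each letter to uppercase
Mapping: 'b'->'B', 'k'->'K', 'd'->'D', 'p'->'P', 'n'->'N', 'x'->'X', 'b'->'B', 'k'->'K'
Result: BKDPNXBK


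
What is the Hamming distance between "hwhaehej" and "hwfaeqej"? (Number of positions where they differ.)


String 1: 'hwhaehej'
String 2: 'hwfaeqej'
Compare each position: pos 0: 'h'=='h', pos 1: 'w'=='w', pos 2: 'h'!='f', pos 3: 'a'=='a', pos 4: 'e'=='e', pos 5: 'h'!='q', pos 6: 'e'=='e', pos 7: 'j'=='j'
Differing positions: 2
Hamming distance: 2


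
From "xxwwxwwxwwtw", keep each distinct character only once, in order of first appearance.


Input: 'xxwwxwwxwwtw'
Operation: keep first occurrence of each character
Scan: s[0]='x' new -> keep; s[1]='x' seen -> skip; s[2]='w' new -> keep; s[3]='w' seen -> skip; s[4]='x' seen -> skip; s[5]='w' seen -> skip; s[6]='w' seen -> skip; s[7]='x' seen -> skip; s[8]='w' seen -> skip; s[9]='w' seen -> skip; s[10]='t' new -> keep; s[11]='w' seen -> skip
Result: xwt


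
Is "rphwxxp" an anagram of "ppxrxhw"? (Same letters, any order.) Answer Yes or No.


String 1: 'ppxrxhw' -> sorted: 'hpprwxx'
String 2: 'rphwxxp' -> sorted: 'hpprwxx'
Compare sorted forms: 'hpprwxx' == 'hpprwxx'
Anagram: Yes


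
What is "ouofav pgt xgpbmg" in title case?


Input string: 'ouofav pgt xgpbmg'
Operation: capitalize first letter of each word
Word transformations: 'ouofav'->'Ouofav', 'pgt'->'Pgt', 'xgpbmg'->'Xgpbmg'
Result: Ouofav Pgt Xgpbmg


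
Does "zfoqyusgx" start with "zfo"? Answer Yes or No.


Input string: 'zfoqyusgx'
Prefix to check: 'zfo'
First 3 characters of input: 'zfo'
Match: True
Result: Yes


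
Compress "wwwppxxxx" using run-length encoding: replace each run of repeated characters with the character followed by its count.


Input: 'wwwppxxxx'
Operation: identify consecutive runs
Runs: 'www' -> w3, 'pp' -> p2, 'xxxx' -> x4
Encoded: w3p2x4


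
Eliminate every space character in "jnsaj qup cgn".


Input string: 'jnsaj qup cgn'
Operation: remove all spaces
Words: 'jnsaj', 'qup', 'cgn'
Join without spaces: jnsajqupcgn


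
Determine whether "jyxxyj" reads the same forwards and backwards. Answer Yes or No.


Input string: 'jyxxyj'
Reversed: 'jyxxyj'
Compare pairs: s[0]='j' vs s[5]='j' (match), s[1]='y' vs s[4]='y' (match), s[2]='x' vs s[3]='x' (match)
Palindrome: Yes


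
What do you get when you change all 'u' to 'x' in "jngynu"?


Input string: 'jngynu'
Operation: replace 'u' with 'x'
Positions of 'u': 5
After replacement: jngynx


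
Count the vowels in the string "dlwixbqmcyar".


Input string: 'dlwixbqmcyar'
Operation: count vowels (a, e, i, o, u)
Scan: s[0]='d', s[1]='l', s[2]='w', s[3]='i' (vowel), s[4]='x', s[5]='b', s[6]='q', s[7]='m', s[8]='c', s[9]='y', s[10]='a' (vowel), s[11]='r'
Vowels found: 2
Result: 2


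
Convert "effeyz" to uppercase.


Input string: 'effeyz'
Operation: convert each letter to uppercase
Mapping: 'e'->'E', 'f'->'F', 'f'->'F', 'e'->'E', 'y'->'Y', 'z'->'Z'
Result: EFFEYZ


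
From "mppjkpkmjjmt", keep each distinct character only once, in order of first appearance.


Input: 'mppjkpkmjjmt'
Operation: keep first occurrence of each character
Scan: s[0]='m' new -> keep; s[1]='p' new -> keep; s[2]='p' seen -> skip; s[3]='j' new -> keep; s[4]='k' new -> keep; s[5]='p' seen -> skip; s[6]='k' seen -> skip; s[7]='m' seen -> skip; s[8]='j' seen -> skip; s[9]='j' seen -> skip; s[10]='m' seen -> skip; s[11]='t' new -> keep
Result: mpjkt


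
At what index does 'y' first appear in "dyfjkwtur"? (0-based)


Input string: 'dyfjkwtur'
Target: 'y'
Scanning left to right: s[0]='d', s[1]='y'
First match at index: 1


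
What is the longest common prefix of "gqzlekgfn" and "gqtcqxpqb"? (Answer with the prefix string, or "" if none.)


String 1: 'gqzlekgfn'
String 2: 'gqtcqxpqb'
Compare position by position:
pos 0: 'g' vs 'g' match
pos 1: 'q' vs 'q' match
pos 2: 'z' vs 't' differ -> stop
Longest common prefix: "gq" (length 2)


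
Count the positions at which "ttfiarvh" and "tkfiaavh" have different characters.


String 1: 'ttfiarvh'
String 2: 'tkfiaavh'
Compare each position: pos 0: 't'=='t', pos 1: 't'!='k', pos 2: 'f'=='f', pos 3: 'i'=='i', pos 4: 'a'=='a', pos 5: 'r'!='a', pos 6: 'v'=='v', pos 7: 'h'=='h'
Differing positions: 2
Hamming distance: 2


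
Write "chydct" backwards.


Input string: 'chydct'
Operation: reverse character order
Original order: 'c' -> 'h' -> 'y' -> 'd' -> 'c' -> 't'
Reversed order: 't' -> 'c' -> 'd' -> 'y' -> 'h' -> 'c'
Result: tcdyhc


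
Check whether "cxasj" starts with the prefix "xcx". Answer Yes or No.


Input string: 'cxasj'
Prefix to check: 'xcx'
First 3 characters of input: 'cxa'
Match: False
Result: No


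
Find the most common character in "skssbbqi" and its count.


Input: 'skssbbqi'
Operation: tally each character
Counts: 'b':2, 'i':1, 'k':1, 'q':1, 's':3
Maximum: 's' appears 3 times


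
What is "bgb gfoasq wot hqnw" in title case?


Input string: 'bgb gfoasq wot hqnw'
Operation: capitalize first letter of each word
Word transformations: 'bgb'->'Bgb', 'gfoasq'->'Gfoasq', 'wot'->'Wot', 'hqnw'->'Hqnw'
Result: Bgb Gfoasq Wot Hqnw


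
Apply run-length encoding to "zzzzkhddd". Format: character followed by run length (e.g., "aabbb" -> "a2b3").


Input: 'zzzzkhddd'
Operation: identify consecutive runs
Runs: 'zzzz' -> z4, 'k' -> k1, 'h' -> h1, 'ddd' -> d3
Encoded: z4k1h1d3


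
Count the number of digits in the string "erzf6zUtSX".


Input string: 'erzf6zUtSX'
Operation: count digit characters (0-9)
Scan: 'e', 'r', 'z', 'f', '6'(digit), 'z', 'U', 't', 'S', 'X'
Digits found: 1
Result: 1


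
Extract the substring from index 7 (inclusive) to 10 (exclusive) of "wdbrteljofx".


Input string: 'wdbrteljofx'
Operation: slice [7:10]
Extract characters: s[7]='j', s[8]='o', s[9]='f'
Result: jof


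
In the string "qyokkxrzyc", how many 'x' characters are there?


Input string: 'qyokkxrzyc'
Target character: 'x'
Scan each position: s[5]='x'
Matches found at indices: 5
Total: 1


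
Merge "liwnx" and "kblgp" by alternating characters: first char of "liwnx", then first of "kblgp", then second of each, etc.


String 1: 'liwnx'
String 2: 'kblgp'
Operation: alternate characters
Pairs: 'l'+'k', 'i'+'b', 'w'+'l', 'n'+'g', 'x'+'p'
Result: lkibwlngxp


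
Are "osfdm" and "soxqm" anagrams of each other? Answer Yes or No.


String 1: 'osfdm' -> sorted: 'dfmos'
String 2: 'soxqm' -> sorted: 'moqsx'
Compare sorted forms: 'dfmos' != 'moqsx'
Anagram: No


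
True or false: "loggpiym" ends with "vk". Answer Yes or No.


Input string: 'loggpiym'
Suffix to check: 'vk'
Last 2 characters of input: 'ym'
Match: False
Result: No


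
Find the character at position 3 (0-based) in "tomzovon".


Input string: 'tomzovon'
Operation: get character at index 3
Index mapping: s[0]='t', s[1]='o', s[2]='m', s[3]='z'
Result: 'z'


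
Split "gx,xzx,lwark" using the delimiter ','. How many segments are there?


Input string: 'gx,xzx,lwark'
Delimiter: ','
Split result: 'gx', 'xzx', 'lwark'
Number of parts: 3


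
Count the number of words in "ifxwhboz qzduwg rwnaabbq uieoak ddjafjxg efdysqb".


Input string: 'ifxwhboz qzduwg rwnaabbq uieoak ddjafjxg efdysqb'
Operation: split by spaces
Words found: 'ifxwhboz', 'qzduwg', 'rwnaabbq', 'uieoak', 'ddjafjxg', 'efdysqb'
Word count: 6


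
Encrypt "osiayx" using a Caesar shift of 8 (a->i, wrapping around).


Input: 'osiayx', shift = 8
Operation: for each letter, (position + 8) mod 26
Mapping: 'o'(14+8=22)->'w', 's'(18+8=26, 26 mod 26=0)->'a', 'i'(8+8=16)->'q', 'a'(0+8=8)->'i', 'y'(24+8=32, 32 mod 26=6)->'g', 'x'(23+8=31, 31 mod 26=5)->'f'
Result: waqigf


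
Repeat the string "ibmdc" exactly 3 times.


Input string: 'ibmdc'
Operation: repeat 3 times
Concatenation: 'ibmdc' + 'ibmdc' + 'ibmdc'
Result: ibmdcibmdcibmdc


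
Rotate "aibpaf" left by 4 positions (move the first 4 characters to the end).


Input: 'aibpaf', shift = 4
Operation: split at index 4 and swap parts
Front part s[0:4] = 'aibp'
Back part s[4:] = 'af'
Rotated = back + front = 'af' + 'aibp'
Result: afaibp


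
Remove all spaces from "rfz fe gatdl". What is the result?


Input string: 'rfz fe gatdl'
Operation: remove all spaces
Words: 'rfz', 'fe', 'gatdl'
Join without spaces: rfzfegatdl


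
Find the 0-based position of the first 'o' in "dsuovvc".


Input string: 'dsuovvc'
Target: 'o'
Scanning left to right: s[0]='d', s[1]='s', s[2]='u', s[3]='o'
First match at index: 3


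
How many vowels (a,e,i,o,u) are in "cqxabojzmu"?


Input string: 'cqxabojzmu'
Operation: count vowels (a, e, i, o, u)
Scan: s[0]='c', s[1]='q', s[2]='x', s[3]='a' (vowel), s[4]='b', s[5]='o' (vowel), s[6]='j', s[7]='z', s[8]='m', s[9]='u' (vowel)
Vowels found: 3
Result: 3


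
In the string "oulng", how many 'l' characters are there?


Input string: 'oulng'
Target character: 'l'
Scan each position: s[2]='l'
Matches found at indices: 2
Total: 1


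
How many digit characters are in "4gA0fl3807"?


Input string: '4gA0fl3807'
Operation: count digit characters (0-9)
Scan: '4'(digit), 'g', 'A', '0'(digit), 'f', 'l', '3'(digit), '8'(digit), '0'(digit), '7'(digit)
Digits found: 6
Result: 6


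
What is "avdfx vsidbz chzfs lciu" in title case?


Input string: 'avdfx vsidbz chzfs lciu'
Operation: capitalize first letter of each word
Word transformations: 'avdfx'->'Avdfx', 'vsidbz'->'Vsidbz', 'chzfs'->'Chzfs', 'lciu'->'Lciu'
Result: Avdfx Vsidbz Chzfs Lciu


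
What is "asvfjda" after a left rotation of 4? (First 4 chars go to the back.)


Input: 'asvfjda', shift = 4
Operation: split at index 4 and swap parts
Front part s[0:4] = 'asvf'
Back part s[4:] = 'jda'
Rotated = back + front = 'jda' + 'asvf'
Result: jdaasvf


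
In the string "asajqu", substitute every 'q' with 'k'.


Input string: 'asajqu'
Operation: replace 'q' with 'k'
Positions of 'q': 4
After replacement: asajku


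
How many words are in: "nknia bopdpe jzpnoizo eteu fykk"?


Input string: 'nknia bopdpe jzpnoizo eteu fykk'
Operation: split by spaces
Words found: 'nknia', 'bopdpe', 'jzpnoizo', 'eteu', 'fykk'
Word count: 5


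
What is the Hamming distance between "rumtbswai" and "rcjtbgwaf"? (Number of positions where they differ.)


String 1: 'rumtbswai'
String 2: 'rcjtbgwaf'
Compare each position: pos 0: 'r'=='r', pos 1: 'u'!='c', pos 2: 'm'!='j', pos 3: 't'=='t', pos 4: 'b'=='b', pos 5: 's'!='g', pos 6: 'w'=='w', pos 7: 'a'=='a', pos 8: 'i'!='f'
Differing positions: 4
Hamming distance: 4


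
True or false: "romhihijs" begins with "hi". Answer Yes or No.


Input string: 'romhihijs'
Prefix to check: 'hi'
First 2 characters of input: 'ro'
Match: False
Result: No


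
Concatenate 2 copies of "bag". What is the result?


Input string: 'bag'
Operation: repeat 2 times
Concatenation: 'bag' + 'bag'
Result: bagbag


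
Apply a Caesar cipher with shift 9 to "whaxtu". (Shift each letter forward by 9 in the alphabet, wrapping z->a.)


Input: 'whaxtu', shift = 9
Operation: for each letter, (position + 9) mod 26
Mapping: 'w'(22+9=31, 31 mod 26=5)->'f', 'h'(7+9=16)->'q', 'a'(0+9=9)->'j', 'x'(23+9=32, 32 mod 26=6)->'g', 't'(19+9=28, 28 mod 26=2)->'c', 'u'(20+9=29, 29 mod 26=3)->'d'
Result: fqjgcd


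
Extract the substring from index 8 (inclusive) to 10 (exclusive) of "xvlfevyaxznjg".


Input string: 'xvlfevyaxznjg'
Operation: slice [8:10]
Extract characters: s[8]='x', s[9]='z'
Result: xz


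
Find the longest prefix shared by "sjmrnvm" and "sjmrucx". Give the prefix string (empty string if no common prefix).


String 1: 'sjmrnvm'
String 2: 'sjmrucx'
Compare position by position:
pos 0: 's' vs 's' match
pos 1: 'j' vs 'j' match
pos 2: 'm' vs 'm' match
pos 3: 'r' vs 'r' match
pos 4: 'n' vs 'u' differ -> stop
Longest common prefix: "sjmr" (length 4)


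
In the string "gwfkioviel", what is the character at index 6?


Input string: 'gwfkioviel'
Operation: get character at index 6
Index mapping: s[0]='g', s[1]='w', s[2]='f', s[3]='k', s[4]='i', s[5]='o', s[6]='v'
Result: 'v'


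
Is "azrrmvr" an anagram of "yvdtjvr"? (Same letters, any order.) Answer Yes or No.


String 1: 'yvdtjvr' -> sorted: 'djrtvvy'
String 2: 'azrrmvr' -> sorted: 'amrrrvz'
Compare sorted forms: 'djrtvvy' != 'amrrrvz'
Anagram: No


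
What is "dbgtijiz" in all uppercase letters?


Input string: 'dbgtijiz'
Operation: convert each letter to uppercase
Mapping: 'd'->'D', 'b'->'B', 'g'->'G', 't'->'T', 'i'->'I', 'j'->'J', 'i'->'I', 'z'->'Z'
Result: DBGTIJIZ


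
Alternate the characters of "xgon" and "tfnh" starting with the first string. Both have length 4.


String 1: 'xgon'
String 2: 'tfnh'
Operation: alternate characters
Pairs: 'x'+'t', 'g'+'f', 'o'+'n', 'n'+'h'
Result: xtgfonnh


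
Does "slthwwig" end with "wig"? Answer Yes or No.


Input string: 'slthwwig'
Suffix to check: 'wig'
Last 3 characters of input: 'wig'
Match: True
Result: Yes


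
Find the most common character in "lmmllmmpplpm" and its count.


Input: 'lmmllmmpplpm'
Operation: tally each character
Counts: 'l':4, 'm':5, 'p':3
Maximum: 'm' appears 5 times


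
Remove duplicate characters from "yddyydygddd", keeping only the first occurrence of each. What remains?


Input: 'yddyydygddd'
Operation: keep first occurrence of each character
Scan: s[0]='y' new -> keep; s[1]='d' new -> keep; s[2]='d' seen -> skip; s[3]='y' seen -> skip; s[4]='y' seen -> skip; s[5]='d' seen -> skip; s[6]='y' seen -> skip; s[7]='g' new -> keep; s[8]='d' seen -> skip; s[9]='d' seen -> skip; s[10]='d' seen -> skip
Result: ydg


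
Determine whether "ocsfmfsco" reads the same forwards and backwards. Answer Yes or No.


Input string: 'ocsfmfsco'
Reversed: 'ocsfmfsco'
Compare pairs: s[0]='o' vs s[8]='o' (match), s[1]='c' vs s[7]='c' (match), s[2]='s' vs s[6]='s' (match), s[3]='f' vs s[5]='f' (match)
Palindrome: Yes


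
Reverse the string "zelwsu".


Input string: 'zelwsu'
Operation: reverse character order
Original order: 'z' -> 'e' -> 'l' -> 'w' -> 's' -> 'u'
Reversed order: 'u' -> 's' -> 'w' -> 'l' -> 'e' -> 'z'
Result: uswlez


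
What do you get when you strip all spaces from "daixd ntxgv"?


Input string: 'daixd ntxgv'
Operation: remove all spaces
Words: 'daixd', 'ntxgv'
Join without spaces: daixdntxgv


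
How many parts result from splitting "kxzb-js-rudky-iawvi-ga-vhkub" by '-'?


Input string: 'kxzb-js-rudky-iawvi-ga-vhkub'
Delimiter: '-'
Split result: 'kxzb', 'js', 'rudky', 'iawvi', 'ga', 'vhkub'
Number of parts: 6


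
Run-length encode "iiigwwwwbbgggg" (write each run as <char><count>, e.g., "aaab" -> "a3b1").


Input: 'iiigwwwwbbgggg'
Operation: identify consecutive runs
Runs: 'iii' -> i3, 'g' -> g1, 'wwww' -> w4, 'bb' -> b2, 'gggg' -> g4
Encoded: i3g1w4b2g4


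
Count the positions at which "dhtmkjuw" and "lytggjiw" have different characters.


String 1: 'dhtmkjuw'
String 2: 'lytggjiw'
Compare each position: pos 0: 'd'!='l', pos 1: 'h'!='y', pos 2: 't'=='t', pos 3: 'm'!='g', pos 4: 'k'!='g', pos 5: 'j'=='j', pos 6: 'u'!='i', pos 7: 'w'=='w'
Differing positions: 5
Hamming distance: 5


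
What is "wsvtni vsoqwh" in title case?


Input string: 'wsvtni vsoqwh'
Operation: capitalize first letter of each word
Word transformations: 'wsvtni'->'Wsvtni', 'vsoqwh'->'Vsoqwh'
Result: Wsvtni Vsoqwh


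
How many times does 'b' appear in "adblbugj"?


Input string: 'adblbugj'
Target character: 'b'
Scan each position: s[2]='b', s[4]='b'
Matches found at indices: 2, 4
Total: 2


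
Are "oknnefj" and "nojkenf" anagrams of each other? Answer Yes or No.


String 1: 'oknnefj' -> sorted: 'efjknno'
String 2: 'nojkenf' -> sorted: 'efjknno'
Compare sorted forms: 'efjknno' == 'efjknno'
Anagram: Yes


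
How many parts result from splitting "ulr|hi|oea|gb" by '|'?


Input string: 'ulr|hi|oea|gb'
Delimiter: '|'
Split result: 'ulr', 'hi', 'oea', 'gb'
Number of parts: 4


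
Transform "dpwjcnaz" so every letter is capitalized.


Input string: 'dpwjcnaz'
Operation: convert each letter to uppercase
Mapping: 'd'->'D', 'p'->'P', 'w'->'W', 'j'->'J', 'c'->'C', 'n'->'N', 'a'->'A', 'z'->'Z'
Result: DPWJCNAZ


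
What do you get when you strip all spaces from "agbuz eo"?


Input string: 'agbuz eo'
Operation: remove all spaces
Words: 'agbuz', 'eo'
Join without spaces: agbuzeo


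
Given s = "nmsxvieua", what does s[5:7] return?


Input string: 'nmsxvieua'
Operation: slice [5:7]
Extract characters: s[5]='i', s[6]='e'
Result: ie


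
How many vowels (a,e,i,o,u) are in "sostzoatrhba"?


Input string: 'sostzoatrhba'
Operation: count vowels (a, e, i, o, u)
Scan: s[0]='s', s[1]='o' (vowel), s[2]='s', s[3]='t', s[4]='z', s[5]='o' (vowel), s[6]='a' (vowel), s[7]='t', s[8]='r', s[9]='h', s[10]='b', s[11]='a' (vowel)
Vowels found: 4
Result: 4


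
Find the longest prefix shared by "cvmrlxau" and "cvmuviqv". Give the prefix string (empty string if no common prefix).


String 1: 'cvmrlxau'
String 2: 'cvmuviqv'
Compare position by position:
pos 0: 'c' vs 'c' match
pos 1: 'v' vs 'v' match
pos 2: 'm' vs 'm' match
pos 3: 'r' vs 'u' differ -> stop
Longest common prefix: "cvm" (length 3)


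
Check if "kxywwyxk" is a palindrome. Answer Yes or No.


Input string: 'kxywwyxk'
Reversed: 'kxywwyxk'
Compare pairs: s[0]='k' vs s[7]='k' (match), s[1]='x' vs s[6]='x' (match), s[2]='y' vs s[5]='y' (match), s[3]='w' vs s[4]='w' (match)
Palindrome: Yes


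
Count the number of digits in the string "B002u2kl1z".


Input string: 'B002u2kl1z'
Operation: count digit characters (0-9)
Scan: 'B', '0'(digit), '0'(digit), '2'(digit), 'u', '2'(digit), 'k', 'l', '1'(digit), 'z'
Digits found: 5
Result: 5


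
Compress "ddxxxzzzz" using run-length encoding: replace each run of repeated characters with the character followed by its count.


Input: 'ddxxxzzzz'
Operation: identify consecutive runs
Runs: 'dd' -> d2, 'xxx' -> x3, 'zzzz' -> z4
Encoded: d2x3z4


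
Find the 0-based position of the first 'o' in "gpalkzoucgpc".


Input string: 'gpalkzoucgpc'
Target: 'o'
Scanning left to right: s[0]='g', s[1]='p', s[2]='a', s[3]='l', s[4]='k', s[5]='z', s[6]='o'
First match at index: 6


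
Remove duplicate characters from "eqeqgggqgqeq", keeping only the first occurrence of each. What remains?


Input: 'eqeqgggqgqeq'
Operation: keep first occurrence of each character
Scan: s[0]='e' new -> keep; s[1]='q' new -> keep; s[2]='e' seen -> skip; s[3]='q' seen -> skip; s[4]='g' new -> keep; s[5]='g' seen -> skip; s[6]='g' seen -> skip; s[7]='q' seen -> skip; s[8]='g' seen -> skip; s[9]='q' seen -> skip; s[10]='e' seen -> skip; s[11]='q' seen -> skip
Result: eqg


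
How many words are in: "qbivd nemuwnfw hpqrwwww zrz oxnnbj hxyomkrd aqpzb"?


Input string: 'qbivd nemuwnfw hpqrwwww zrz oxnnbj hxyomkrd aqpzb'
Operation: split by spaces
Words found: 'qbivd', 'nemuwnfw', 'hpqrwwww', 'zrz', 'oxnnbj', 'hxyomkrd', 'aqpzb'
Word count: 7


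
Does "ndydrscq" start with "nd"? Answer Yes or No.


Input string: 'ndydrscq'
Prefix to check: 'nd'
First 2 characters of input: 'nd'
Match: True
Result: Yes


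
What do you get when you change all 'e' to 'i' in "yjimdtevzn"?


Input string: 'yjimdtevzn'
Operation: replace 'e' with 'i'
Positions of 'e': 6
After replacement: yjimdtivzn


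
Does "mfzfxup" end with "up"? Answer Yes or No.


Input string: 'mfzfxup'
Suffix to check: 'up'
Last 2 characters of input: 'up'
Match: True
Result: Yes


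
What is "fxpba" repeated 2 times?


Input string: 'fxpba'
Operation: repeat 2 times
Concatenation: 'fxpba' + 'fxpba'
Result: fxpbafxpba


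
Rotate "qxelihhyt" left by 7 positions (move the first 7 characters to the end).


Input: 'qxelihhyt', shift = 7
Operation: split at index 7 and swap parts
Front part s[0:7] = 'qxelihh'
Back part s[7:] = 'yt'
Rotated = back + front = 'yt' + 'qxelihh'
Result: ytqxelihh


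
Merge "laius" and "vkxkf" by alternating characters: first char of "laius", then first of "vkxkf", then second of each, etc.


String 1: 'laius'
String 2: 'vkxkf'
Operation: alternate characters
Pairs: 'l'+'v', 'a'+'k', 'i'+'x', 'u'+'k', 's'+'f'
Result: lvakixuksf


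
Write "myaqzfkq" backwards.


Input string: 'myaqzfkq'
Operation: reverse character order
Original order: 'm' -> 'y' -> 'a' -> 'q' -> 'z' -> 'f' -> 'k' -> 'q'
Reversed order: 'q' -> 'k' -> 'f' -> 'z' -> 'q' -> 'a' -> 'y' -> 'm'
Result: qkfzqaym


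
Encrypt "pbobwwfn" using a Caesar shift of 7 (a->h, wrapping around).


Input: 'pbobwwfn', shift = 7
Operation: for each letter, (position + 7) mod 26
Mapping: 'p'(15+7=22)->'w', 'b'(1+7=8)->'i', 'o'(14+7=21)->'v', 'b'(1+7=8)->'i', 'w'(22+7=29, 29 mod 26=3)->'d', 'w'(22+7=29, 29 mod 26=3)->'d', 'f'(5+7=12)->'m', 'n'(13+7=20)->'u'
Result: wividdmu


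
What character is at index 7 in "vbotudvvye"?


Input string: 'vbotudvvye'
Operation: get character at index 7
Index mapping: s[0]='v', s[1]='b', s[2]='o', s[3]='t', s[4]='u', s[5]='d', s[6]='v', s[7]='v'
Result: 'v'


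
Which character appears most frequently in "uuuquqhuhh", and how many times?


Input: 'uuuquqhuhh'
Operation: tally each character
Counts: 'h':3, 'q':2, 'u':5
Maximum: 'u' appears 5 times


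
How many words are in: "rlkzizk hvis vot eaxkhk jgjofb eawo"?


Input string: 'rlkzizk hvis vot eaxkhk jgjofb eawo'
Operation: split by spaces
Words found: 'rlkzizk', 'hvis', 'vot', 'eaxkhk', 'jgjofb', 'eawo'
Word count: 6


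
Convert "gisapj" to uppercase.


Input string: 'gisapj'
Operation: convert each letter to uppercase
Mapping: 'g'->'G', 'i'->'I', 's'->'S', 'a'->'A', 'p'->'P', 'j'->'J'
Result: GISAPJ


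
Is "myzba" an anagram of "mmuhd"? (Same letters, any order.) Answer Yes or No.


String 1: 'mmuhd' -> sorted: 'dhmmu'
String 2: 'myzba' -> sorted: 'abmyz'
Compare sorted forms: 'dhmmu' != 'abmyz'
Anagram: No


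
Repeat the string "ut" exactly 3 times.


Input string: 'ut'
Operation: repeat 3 times
Concatenation: 'ut' + 'ut' + 'ut'
Result: ututut


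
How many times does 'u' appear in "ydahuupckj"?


Input string: 'ydahuupckj'
Target character: 'u'
Scan each position: s[4]='u', s[5]='u'
Matches found at indices: 4, 5
Total: 2


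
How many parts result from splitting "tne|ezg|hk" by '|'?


Input string: 'tne|ezg|hk'
Delimiter: '|'
Split result: 'tne', 'ezg', 'hk'
Number of parts: 3


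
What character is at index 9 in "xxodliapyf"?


Input string: 'xxodliapyf'
Operation: get character at index 9
Index mapping: s[0]='x', s[1]='x', s[2]='o', s[3]='d', s[4]='l', s[5]='i', s[6]='a', s[7]='p', s[8]='y', s[9]='f'
Result: 'f'


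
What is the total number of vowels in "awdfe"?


Input string: 'awdfe'
Operation: count vowels (a, e, i, o, u)
Scan: s[0]='a' (vowel), s[1]='w', s[2]='d', s[3]='f', s[4]='e' (vowel)
Vowels found: 2
Result: 2


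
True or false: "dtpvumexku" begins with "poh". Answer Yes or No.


Input string: 'dtpvumexku'
Prefix to check: 'poh'
First 3 characters of input: 'dtp'
Match: False
Result: No


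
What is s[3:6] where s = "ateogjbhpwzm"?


Input string: 'ateogjbhpwzm'
Operation: slice [3:6]
Extract characters: s[3]='o', s[4]='g', s[5]='j'
Result: ogj


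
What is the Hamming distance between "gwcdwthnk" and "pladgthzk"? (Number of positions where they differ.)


String 1: 'gwcdwthnk'
String 2: 'pladgthzk'
Compare each position: pos 0: 'g'!='p', pos 1: 'w'!='l', pos 2: 'c'!='a', pos 3: 'd'=='d', pos 4: 'w'!='g', pos 5: 't'=='t', pos 6: 'h'=='h', pos 7: 'n'!='z', pos 8: 'k'=='k'
Differing positions: 5
Hamming distance: 5
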